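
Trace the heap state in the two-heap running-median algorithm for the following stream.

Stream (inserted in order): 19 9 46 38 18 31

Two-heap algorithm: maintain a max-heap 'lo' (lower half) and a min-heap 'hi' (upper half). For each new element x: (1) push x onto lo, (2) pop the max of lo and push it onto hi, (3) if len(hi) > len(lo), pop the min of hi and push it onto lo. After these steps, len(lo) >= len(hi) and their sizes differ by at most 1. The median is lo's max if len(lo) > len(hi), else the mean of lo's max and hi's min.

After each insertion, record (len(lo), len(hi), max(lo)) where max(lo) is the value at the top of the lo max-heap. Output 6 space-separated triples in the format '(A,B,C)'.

Answer: (1,0,19) (1,1,9) (2,1,19) (2,2,19) (3,2,19) (3,3,19)

Derivation:
Step 1: insert 19 -> lo=[19] hi=[] -> (len(lo)=1, len(hi)=0, max(lo)=19)
Step 2: insert 9 -> lo=[9] hi=[19] -> (len(lo)=1, len(hi)=1, max(lo)=9)
Step 3: insert 46 -> lo=[9, 19] hi=[46] -> (len(lo)=2, len(hi)=1, max(lo)=19)
Step 4: insert 38 -> lo=[9, 19] hi=[38, 46] -> (len(lo)=2, len(hi)=2, max(lo)=19)
Step 5: insert 18 -> lo=[9, 18, 19] hi=[38, 46] -> (len(lo)=3, len(hi)=2, max(lo)=19)
Step 6: insert 31 -> lo=[9, 18, 19] hi=[31, 38, 46] -> (len(lo)=3, len(hi)=3, max(lo)=19)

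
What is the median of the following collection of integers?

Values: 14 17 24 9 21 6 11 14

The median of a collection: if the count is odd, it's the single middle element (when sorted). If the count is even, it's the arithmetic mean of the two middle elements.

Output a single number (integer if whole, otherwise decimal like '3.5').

Answer: 14

Derivation:
Step 1: insert 14 -> lo=[14] (size 1, max 14) hi=[] (size 0) -> median=14
Step 2: insert 17 -> lo=[14] (size 1, max 14) hi=[17] (size 1, min 17) -> median=15.5
Step 3: insert 24 -> lo=[14, 17] (size 2, max 17) hi=[24] (size 1, min 24) -> median=17
Step 4: insert 9 -> lo=[9, 14] (size 2, max 14) hi=[17, 24] (size 2, min 17) -> median=15.5
Step 5: insert 21 -> lo=[9, 14, 17] (size 3, max 17) hi=[21, 24] (size 2, min 21) -> median=17
Step 6: insert 6 -> lo=[6, 9, 14] (size 3, max 14) hi=[17, 21, 24] (size 3, min 17) -> median=15.5
Step 7: insert 11 -> lo=[6, 9, 11, 14] (size 4, max 14) hi=[17, 21, 24] (size 3, min 17) -> median=14
Step 8: insert 14 -> lo=[6, 9, 11, 14] (size 4, max 14) hi=[14, 17, 21, 24] (size 4, min 14) -> median=14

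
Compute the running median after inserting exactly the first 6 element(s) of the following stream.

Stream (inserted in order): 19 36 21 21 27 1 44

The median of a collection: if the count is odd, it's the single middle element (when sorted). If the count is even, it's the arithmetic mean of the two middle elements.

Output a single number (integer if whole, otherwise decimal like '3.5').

Answer: 21

Derivation:
Step 1: insert 19 -> lo=[19] (size 1, max 19) hi=[] (size 0) -> median=19
Step 2: insert 36 -> lo=[19] (size 1, max 19) hi=[36] (size 1, min 36) -> median=27.5
Step 3: insert 21 -> lo=[19, 21] (size 2, max 21) hi=[36] (size 1, min 36) -> median=21
Step 4: insert 21 -> lo=[19, 21] (size 2, max 21) hi=[21, 36] (size 2, min 21) -> median=21
Step 5: insert 27 -> lo=[19, 21, 21] (size 3, max 21) hi=[27, 36] (size 2, min 27) -> median=21
Step 6: insert 1 -> lo=[1, 19, 21] (size 3, max 21) hi=[21, 27, 36] (size 3, min 21) -> median=21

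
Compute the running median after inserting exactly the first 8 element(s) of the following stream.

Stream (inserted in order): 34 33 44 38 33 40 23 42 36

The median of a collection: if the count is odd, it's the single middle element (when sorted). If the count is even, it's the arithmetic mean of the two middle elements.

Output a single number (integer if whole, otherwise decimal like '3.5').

Answer: 36

Derivation:
Step 1: insert 34 -> lo=[34] (size 1, max 34) hi=[] (size 0) -> median=34
Step 2: insert 33 -> lo=[33] (size 1, max 33) hi=[34] (size 1, min 34) -> median=33.5
Step 3: insert 44 -> lo=[33, 34] (size 2, max 34) hi=[44] (size 1, min 44) -> median=34
Step 4: insert 38 -> lo=[33, 34] (size 2, max 34) hi=[38, 44] (size 2, min 38) -> median=36
Step 5: insert 33 -> lo=[33, 33, 34] (size 3, max 34) hi=[38, 44] (size 2, min 38) -> median=34
Step 6: insert 40 -> lo=[33, 33, 34] (size 3, max 34) hi=[38, 40, 44] (size 3, min 38) -> median=36
Step 7: insert 23 -> lo=[23, 33, 33, 34] (size 4, max 34) hi=[38, 40, 44] (size 3, min 38) -> median=34
Step 8: insert 42 -> lo=[23, 33, 33, 34] (size 4, max 34) hi=[38, 40, 42, 44] (size 4, min 38) -> median=36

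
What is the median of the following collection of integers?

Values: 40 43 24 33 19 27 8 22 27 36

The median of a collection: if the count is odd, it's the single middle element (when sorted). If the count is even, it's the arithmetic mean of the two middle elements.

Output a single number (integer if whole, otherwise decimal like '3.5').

Step 1: insert 40 -> lo=[40] (size 1, max 40) hi=[] (size 0) -> median=40
Step 2: insert 43 -> lo=[40] (size 1, max 40) hi=[43] (size 1, min 43) -> median=41.5
Step 3: insert 24 -> lo=[24, 40] (size 2, max 40) hi=[43] (size 1, min 43) -> median=40
Step 4: insert 33 -> lo=[24, 33] (size 2, max 33) hi=[40, 43] (size 2, min 40) -> median=36.5
Step 5: insert 19 -> lo=[19, 24, 33] (size 3, max 33) hi=[40, 43] (size 2, min 40) -> median=33
Step 6: insert 27 -> lo=[19, 24, 27] (size 3, max 27) hi=[33, 40, 43] (size 3, min 33) -> median=30
Step 7: insert 8 -> lo=[8, 19, 24, 27] (size 4, max 27) hi=[33, 40, 43] (size 3, min 33) -> median=27
Step 8: insert 22 -> lo=[8, 19, 22, 24] (size 4, max 24) hi=[27, 33, 40, 43] (size 4, min 27) -> median=25.5
Step 9: insert 27 -> lo=[8, 19, 22, 24, 27] (size 5, max 27) hi=[27, 33, 40, 43] (size 4, min 27) -> median=27
Step 10: insert 36 -> lo=[8, 19, 22, 24, 27] (size 5, max 27) hi=[27, 33, 36, 40, 43] (size 5, min 27) -> median=27

Answer: 27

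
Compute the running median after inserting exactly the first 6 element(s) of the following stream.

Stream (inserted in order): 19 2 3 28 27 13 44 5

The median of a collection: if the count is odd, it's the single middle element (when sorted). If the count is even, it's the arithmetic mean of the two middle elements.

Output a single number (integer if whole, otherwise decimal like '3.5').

Answer: 16

Derivation:
Step 1: insert 19 -> lo=[19] (size 1, max 19) hi=[] (size 0) -> median=19
Step 2: insert 2 -> lo=[2] (size 1, max 2) hi=[19] (size 1, min 19) -> median=10.5
Step 3: insert 3 -> lo=[2, 3] (size 2, max 3) hi=[19] (size 1, min 19) -> median=3
Step 4: insert 28 -> lo=[2, 3] (size 2, max 3) hi=[19, 28] (size 2, min 19) -> median=11
Step 5: insert 27 -> lo=[2, 3, 19] (size 3, max 19) hi=[27, 28] (size 2, min 27) -> median=19
Step 6: insert 13 -> lo=[2, 3, 13] (size 3, max 13) hi=[19, 27, 28] (size 3, min 19) -> median=16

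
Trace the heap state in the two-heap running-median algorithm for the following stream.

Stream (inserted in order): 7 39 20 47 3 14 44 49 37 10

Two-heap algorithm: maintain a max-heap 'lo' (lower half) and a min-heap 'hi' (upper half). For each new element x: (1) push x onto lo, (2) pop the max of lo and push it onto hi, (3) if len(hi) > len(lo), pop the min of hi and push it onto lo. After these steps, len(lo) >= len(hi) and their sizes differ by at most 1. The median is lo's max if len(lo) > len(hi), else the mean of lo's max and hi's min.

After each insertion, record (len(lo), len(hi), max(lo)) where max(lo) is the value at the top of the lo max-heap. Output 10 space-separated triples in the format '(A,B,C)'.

Answer: (1,0,7) (1,1,7) (2,1,20) (2,2,20) (3,2,20) (3,3,14) (4,3,20) (4,4,20) (5,4,37) (5,5,20)

Derivation:
Step 1: insert 7 -> lo=[7] hi=[] -> (len(lo)=1, len(hi)=0, max(lo)=7)
Step 2: insert 39 -> lo=[7] hi=[39] -> (len(lo)=1, len(hi)=1, max(lo)=7)
Step 3: insert 20 -> lo=[7, 20] hi=[39] -> (len(lo)=2, len(hi)=1, max(lo)=20)
Step 4: insert 47 -> lo=[7, 20] hi=[39, 47] -> (len(lo)=2, len(hi)=2, max(lo)=20)
Step 5: insert 3 -> lo=[3, 7, 20] hi=[39, 47] -> (len(lo)=3, len(hi)=2, max(lo)=20)
Step 6: insert 14 -> lo=[3, 7, 14] hi=[20, 39, 47] -> (len(lo)=3, len(hi)=3, max(lo)=14)
Step 7: insert 44 -> lo=[3, 7, 14, 20] hi=[39, 44, 47] -> (len(lo)=4, len(hi)=3, max(lo)=20)
Step 8: insert 49 -> lo=[3, 7, 14, 20] hi=[39, 44, 47, 49] -> (len(lo)=4, len(hi)=4, max(lo)=20)
Step 9: insert 37 -> lo=[3, 7, 14, 20, 37] hi=[39, 44, 47, 49] -> (len(lo)=5, len(hi)=4, max(lo)=37)
Step 10: insert 10 -> lo=[3, 7, 10, 14, 20] hi=[37, 39, 44, 47, 49] -> (len(lo)=5, len(hi)=5, max(lo)=20)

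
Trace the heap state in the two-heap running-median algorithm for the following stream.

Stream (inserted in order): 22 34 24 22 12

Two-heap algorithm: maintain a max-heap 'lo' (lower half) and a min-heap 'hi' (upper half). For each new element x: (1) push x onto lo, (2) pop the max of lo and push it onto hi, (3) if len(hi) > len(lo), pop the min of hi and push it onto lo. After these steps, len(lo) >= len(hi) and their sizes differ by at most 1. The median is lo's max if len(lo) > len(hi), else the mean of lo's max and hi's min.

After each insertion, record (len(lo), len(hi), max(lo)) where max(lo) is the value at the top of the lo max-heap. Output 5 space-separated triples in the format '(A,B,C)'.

Answer: (1,0,22) (1,1,22) (2,1,24) (2,2,22) (3,2,22)

Derivation:
Step 1: insert 22 -> lo=[22] hi=[] -> (len(lo)=1, len(hi)=0, max(lo)=22)
Step 2: insert 34 -> lo=[22] hi=[34] -> (len(lo)=1, len(hi)=1, max(lo)=22)
Step 3: insert 24 -> lo=[22, 24] hi=[34] -> (len(lo)=2, len(hi)=1, max(lo)=24)
Step 4: insert 22 -> lo=[22, 22] hi=[24, 34] -> (len(lo)=2, len(hi)=2, max(lo)=22)
Step 5: insert 12 -> lo=[12, 22, 22] hi=[24, 34] -> (len(lo)=3, len(hi)=2, max(lo)=22)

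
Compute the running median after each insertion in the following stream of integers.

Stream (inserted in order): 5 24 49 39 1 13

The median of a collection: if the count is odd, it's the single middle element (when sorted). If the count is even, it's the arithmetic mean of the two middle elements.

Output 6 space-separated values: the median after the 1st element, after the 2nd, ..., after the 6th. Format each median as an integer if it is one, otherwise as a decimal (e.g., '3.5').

Step 1: insert 5 -> lo=[5] (size 1, max 5) hi=[] (size 0) -> median=5
Step 2: insert 24 -> lo=[5] (size 1, max 5) hi=[24] (size 1, min 24) -> median=14.5
Step 3: insert 49 -> lo=[5, 24] (size 2, max 24) hi=[49] (size 1, min 49) -> median=24
Step 4: insert 39 -> lo=[5, 24] (size 2, max 24) hi=[39, 49] (size 2, min 39) -> median=31.5
Step 5: insert 1 -> lo=[1, 5, 24] (size 3, max 24) hi=[39, 49] (size 2, min 39) -> median=24
Step 6: insert 13 -> lo=[1, 5, 13] (size 3, max 13) hi=[24, 39, 49] (size 3, min 24) -> median=18.5

Answer: 5 14.5 24 31.5 24 18.5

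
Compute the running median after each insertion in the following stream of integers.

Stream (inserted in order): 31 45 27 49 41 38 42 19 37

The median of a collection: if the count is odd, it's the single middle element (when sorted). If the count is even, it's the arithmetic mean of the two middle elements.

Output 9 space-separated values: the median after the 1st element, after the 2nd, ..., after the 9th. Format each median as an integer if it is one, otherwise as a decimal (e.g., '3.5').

Step 1: insert 31 -> lo=[31] (size 1, max 31) hi=[] (size 0) -> median=31
Step 2: insert 45 -> lo=[31] (size 1, max 31) hi=[45] (size 1, min 45) -> median=38
Step 3: insert 27 -> lo=[27, 31] (size 2, max 31) hi=[45] (size 1, min 45) -> median=31
Step 4: insert 49 -> lo=[27, 31] (size 2, max 31) hi=[45, 49] (size 2, min 45) -> median=38
Step 5: insert 41 -> lo=[27, 31, 41] (size 3, max 41) hi=[45, 49] (size 2, min 45) -> median=41
Step 6: insert 38 -> lo=[27, 31, 38] (size 3, max 38) hi=[41, 45, 49] (size 3, min 41) -> median=39.5
Step 7: insert 42 -> lo=[27, 31, 38, 41] (size 4, max 41) hi=[42, 45, 49] (size 3, min 42) -> median=41
Step 8: insert 19 -> lo=[19, 27, 31, 38] (size 4, max 38) hi=[41, 42, 45, 49] (size 4, min 41) -> median=39.5
Step 9: insert 37 -> lo=[19, 27, 31, 37, 38] (size 5, max 38) hi=[41, 42, 45, 49] (size 4, min 41) -> median=38

Answer: 31 38 31 38 41 39.5 41 39.5 38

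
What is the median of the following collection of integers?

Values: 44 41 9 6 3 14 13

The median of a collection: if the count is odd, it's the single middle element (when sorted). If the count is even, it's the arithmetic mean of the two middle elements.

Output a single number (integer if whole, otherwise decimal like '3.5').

Answer: 13

Derivation:
Step 1: insert 44 -> lo=[44] (size 1, max 44) hi=[] (size 0) -> median=44
Step 2: insert 41 -> lo=[41] (size 1, max 41) hi=[44] (size 1, min 44) -> median=42.5
Step 3: insert 9 -> lo=[9, 41] (size 2, max 41) hi=[44] (size 1, min 44) -> median=41
Step 4: insert 6 -> lo=[6, 9] (size 2, max 9) hi=[41, 44] (size 2, min 41) -> median=25
Step 5: insert 3 -> lo=[3, 6, 9] (size 3, max 9) hi=[41, 44] (size 2, min 41) -> median=9
Step 6: insert 14 -> lo=[3, 6, 9] (size 3, max 9) hi=[14, 41, 44] (size 3, min 14) -> median=11.5
Step 7: insert 13 -> lo=[3, 6, 9, 13] (size 4, max 13) hi=[14, 41, 44] (size 3, min 14) -> median=13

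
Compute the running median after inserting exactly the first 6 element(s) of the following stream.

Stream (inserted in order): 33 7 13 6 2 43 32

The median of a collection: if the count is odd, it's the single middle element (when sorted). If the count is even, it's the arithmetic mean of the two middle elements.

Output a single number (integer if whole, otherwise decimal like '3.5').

Answer: 10

Derivation:
Step 1: insert 33 -> lo=[33] (size 1, max 33) hi=[] (size 0) -> median=33
Step 2: insert 7 -> lo=[7] (size 1, max 7) hi=[33] (size 1, min 33) -> median=20
Step 3: insert 13 -> lo=[7, 13] (size 2, max 13) hi=[33] (size 1, min 33) -> median=13
Step 4: insert 6 -> lo=[6, 7] (size 2, max 7) hi=[13, 33] (size 2, min 13) -> median=10
Step 5: insert 2 -> lo=[2, 6, 7] (size 3, max 7) hi=[13, 33] (size 2, min 13) -> median=7
Step 6: insert 43 -> lo=[2, 6, 7] (size 3, max 7) hi=[13, 33, 43] (size 3, min 13) -> median=10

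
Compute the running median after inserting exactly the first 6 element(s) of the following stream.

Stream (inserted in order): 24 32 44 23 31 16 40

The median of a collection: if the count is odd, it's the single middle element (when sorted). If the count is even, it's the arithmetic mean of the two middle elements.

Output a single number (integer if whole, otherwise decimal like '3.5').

Answer: 27.5

Derivation:
Step 1: insert 24 -> lo=[24] (size 1, max 24) hi=[] (size 0) -> median=24
Step 2: insert 32 -> lo=[24] (size 1, max 24) hi=[32] (size 1, min 32) -> median=28
Step 3: insert 44 -> lo=[24, 32] (size 2, max 32) hi=[44] (size 1, min 44) -> median=32
Step 4: insert 23 -> lo=[23, 24] (size 2, max 24) hi=[32, 44] (size 2, min 32) -> median=28
Step 5: insert 31 -> lo=[23, 24, 31] (size 3, max 31) hi=[32, 44] (size 2, min 32) -> median=31
Step 6: insert 16 -> lo=[16, 23, 24] (size 3, max 24) hi=[31, 32, 44] (size 3, min 31) -> median=27.5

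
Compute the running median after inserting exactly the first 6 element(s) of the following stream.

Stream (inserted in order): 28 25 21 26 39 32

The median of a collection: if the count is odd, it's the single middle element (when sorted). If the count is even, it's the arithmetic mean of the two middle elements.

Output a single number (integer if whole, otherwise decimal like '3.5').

Step 1: insert 28 -> lo=[28] (size 1, max 28) hi=[] (size 0) -> median=28
Step 2: insert 25 -> lo=[25] (size 1, max 25) hi=[28] (size 1, min 28) -> median=26.5
Step 3: insert 21 -> lo=[21, 25] (size 2, max 25) hi=[28] (size 1, min 28) -> median=25
Step 4: insert 26 -> lo=[21, 25] (size 2, max 25) hi=[26, 28] (size 2, min 26) -> median=25.5
Step 5: insert 39 -> lo=[21, 25, 26] (size 3, max 26) hi=[28, 39] (size 2, min 28) -> median=26
Step 6: insert 32 -> lo=[21, 25, 26] (size 3, max 26) hi=[28, 32, 39] (size 3, min 28) -> median=27

Answer: 27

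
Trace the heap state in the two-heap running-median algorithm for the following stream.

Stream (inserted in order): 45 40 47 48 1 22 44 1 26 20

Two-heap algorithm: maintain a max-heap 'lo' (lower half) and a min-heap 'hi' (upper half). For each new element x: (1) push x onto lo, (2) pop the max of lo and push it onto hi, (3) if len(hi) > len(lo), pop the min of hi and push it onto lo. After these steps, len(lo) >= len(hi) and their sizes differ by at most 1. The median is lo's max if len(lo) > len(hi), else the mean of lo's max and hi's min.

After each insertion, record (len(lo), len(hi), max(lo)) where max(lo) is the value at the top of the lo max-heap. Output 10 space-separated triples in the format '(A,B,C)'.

Answer: (1,0,45) (1,1,40) (2,1,45) (2,2,45) (3,2,45) (3,3,40) (4,3,44) (4,4,40) (5,4,40) (5,5,26)

Derivation:
Step 1: insert 45 -> lo=[45] hi=[] -> (len(lo)=1, len(hi)=0, max(lo)=45)
Step 2: insert 40 -> lo=[40] hi=[45] -> (len(lo)=1, len(hi)=1, max(lo)=40)
Step 3: insert 47 -> lo=[40, 45] hi=[47] -> (len(lo)=2, len(hi)=1, max(lo)=45)
Step 4: insert 48 -> lo=[40, 45] hi=[47, 48] -> (len(lo)=2, len(hi)=2, max(lo)=45)
Step 5: insert 1 -> lo=[1, 40, 45] hi=[47, 48] -> (len(lo)=3, len(hi)=2, max(lo)=45)
Step 6: insert 22 -> lo=[1, 22, 40] hi=[45, 47, 48] -> (len(lo)=3, len(hi)=3, max(lo)=40)
Step 7: insert 44 -> lo=[1, 22, 40, 44] hi=[45, 47, 48] -> (len(lo)=4, len(hi)=3, max(lo)=44)
Step 8: insert 1 -> lo=[1, 1, 22, 40] hi=[44, 45, 47, 48] -> (len(lo)=4, len(hi)=4, max(lo)=40)
Step 9: insert 26 -> lo=[1, 1, 22, 26, 40] hi=[44, 45, 47, 48] -> (len(lo)=5, len(hi)=4, max(lo)=40)
Step 10: insert 20 -> lo=[1, 1, 20, 22, 26] hi=[40, 44, 45, 47, 48] -> (len(lo)=5, len(hi)=5, max(lo)=26)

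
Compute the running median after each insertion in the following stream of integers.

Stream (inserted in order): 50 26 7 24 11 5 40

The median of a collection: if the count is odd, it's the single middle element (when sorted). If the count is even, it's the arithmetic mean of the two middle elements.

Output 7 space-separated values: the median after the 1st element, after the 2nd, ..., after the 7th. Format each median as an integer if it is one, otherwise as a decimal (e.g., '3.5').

Step 1: insert 50 -> lo=[50] (size 1, max 50) hi=[] (size 0) -> median=50
Step 2: insert 26 -> lo=[26] (size 1, max 26) hi=[50] (size 1, min 50) -> median=38
Step 3: insert 7 -> lo=[7, 26] (size 2, max 26) hi=[50] (size 1, min 50) -> median=26
Step 4: insert 24 -> lo=[7, 24] (size 2, max 24) hi=[26, 50] (size 2, min 26) -> median=25
Step 5: insert 11 -> lo=[7, 11, 24] (size 3, max 24) hi=[26, 50] (size 2, min 26) -> median=24
Step 6: insert 5 -> lo=[5, 7, 11] (size 3, max 11) hi=[24, 26, 50] (size 3, min 24) -> median=17.5
Step 7: insert 40 -> lo=[5, 7, 11, 24] (size 4, max 24) hi=[26, 40, 50] (size 3, min 26) -> median=24

Answer: 50 38 26 25 24 17.5 24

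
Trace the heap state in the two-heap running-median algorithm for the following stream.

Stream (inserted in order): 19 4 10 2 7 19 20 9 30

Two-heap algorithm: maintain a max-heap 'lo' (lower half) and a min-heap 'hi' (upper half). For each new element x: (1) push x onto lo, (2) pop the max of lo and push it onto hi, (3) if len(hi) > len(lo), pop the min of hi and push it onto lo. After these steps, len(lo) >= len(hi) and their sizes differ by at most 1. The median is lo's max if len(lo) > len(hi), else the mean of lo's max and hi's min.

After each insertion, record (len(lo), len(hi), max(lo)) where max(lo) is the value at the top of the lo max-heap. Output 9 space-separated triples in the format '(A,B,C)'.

Answer: (1,0,19) (1,1,4) (2,1,10) (2,2,4) (3,2,7) (3,3,7) (4,3,10) (4,4,9) (5,4,10)

Derivation:
Step 1: insert 19 -> lo=[19] hi=[] -> (len(lo)=1, len(hi)=0, max(lo)=19)
Step 2: insert 4 -> lo=[4] hi=[19] -> (len(lo)=1, len(hi)=1, max(lo)=4)
Step 3: insert 10 -> lo=[4, 10] hi=[19] -> (len(lo)=2, len(hi)=1, max(lo)=10)
Step 4: insert 2 -> lo=[2, 4] hi=[10, 19] -> (len(lo)=2, len(hi)=2, max(lo)=4)
Step 5: insert 7 -> lo=[2, 4, 7] hi=[10, 19] -> (len(lo)=3, len(hi)=2, max(lo)=7)
Step 6: insert 19 -> lo=[2, 4, 7] hi=[10, 19, 19] -> (len(lo)=3, len(hi)=3, max(lo)=7)
Step 7: insert 20 -> lo=[2, 4, 7, 10] hi=[19, 19, 20] -> (len(lo)=4, len(hi)=3, max(lo)=10)
Step 8: insert 9 -> lo=[2, 4, 7, 9] hi=[10, 19, 19, 20] -> (len(lo)=4, len(hi)=4, max(lo)=9)
Step 9: insert 30 -> lo=[2, 4, 7, 9, 10] hi=[19, 19, 20, 30] -> (len(lo)=5, len(hi)=4, max(lo)=10)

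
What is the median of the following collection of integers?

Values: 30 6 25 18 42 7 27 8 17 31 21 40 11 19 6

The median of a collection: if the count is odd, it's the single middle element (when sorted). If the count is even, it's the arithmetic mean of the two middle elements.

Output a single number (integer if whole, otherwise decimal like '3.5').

Step 1: insert 30 -> lo=[30] (size 1, max 30) hi=[] (size 0) -> median=30
Step 2: insert 6 -> lo=[6] (size 1, max 6) hi=[30] (size 1, min 30) -> median=18
Step 3: insert 25 -> lo=[6, 25] (size 2, max 25) hi=[30] (size 1, min 30) -> median=25
Step 4: insert 18 -> lo=[6, 18] (size 2, max 18) hi=[25, 30] (size 2, min 25) -> median=21.5
Step 5: insert 42 -> lo=[6, 18, 25] (size 3, max 25) hi=[30, 42] (size 2, min 30) -> median=25
Step 6: insert 7 -> lo=[6, 7, 18] (size 3, max 18) hi=[25, 30, 42] (size 3, min 25) -> median=21.5
Step 7: insert 27 -> lo=[6, 7, 18, 25] (size 4, max 25) hi=[27, 30, 42] (size 3, min 27) -> median=25
Step 8: insert 8 -> lo=[6, 7, 8, 18] (size 4, max 18) hi=[25, 27, 30, 42] (size 4, min 25) -> median=21.5
Step 9: insert 17 -> lo=[6, 7, 8, 17, 18] (size 5, max 18) hi=[25, 27, 30, 42] (size 4, min 25) -> median=18
Step 10: insert 31 -> lo=[6, 7, 8, 17, 18] (size 5, max 18) hi=[25, 27, 30, 31, 42] (size 5, min 25) -> median=21.5
Step 11: insert 21 -> lo=[6, 7, 8, 17, 18, 21] (size 6, max 21) hi=[25, 27, 30, 31, 42] (size 5, min 25) -> median=21
Step 12: insert 40 -> lo=[6, 7, 8, 17, 18, 21] (size 6, max 21) hi=[25, 27, 30, 31, 40, 42] (size 6, min 25) -> median=23
Step 13: insert 11 -> lo=[6, 7, 8, 11, 17, 18, 21] (size 7, max 21) hi=[25, 27, 30, 31, 40, 42] (size 6, min 25) -> median=21
Step 14: insert 19 -> lo=[6, 7, 8, 11, 17, 18, 19] (size 7, max 19) hi=[21, 25, 27, 30, 31, 40, 42] (size 7, min 21) -> median=20
Step 15: insert 6 -> lo=[6, 6, 7, 8, 11, 17, 18, 19] (size 8, max 19) hi=[21, 25, 27, 30, 31, 40, 42] (size 7, min 21) -> median=19

Answer: 19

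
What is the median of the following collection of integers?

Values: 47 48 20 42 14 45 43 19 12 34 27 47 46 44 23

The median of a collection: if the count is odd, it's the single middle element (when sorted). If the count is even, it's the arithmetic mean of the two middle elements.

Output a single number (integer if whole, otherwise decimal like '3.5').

Answer: 42

Derivation:
Step 1: insert 47 -> lo=[47] (size 1, max 47) hi=[] (size 0) -> median=47
Step 2: insert 48 -> lo=[47] (size 1, max 47) hi=[48] (size 1, min 48) -> median=47.5
Step 3: insert 20 -> lo=[20, 47] (size 2, max 47) hi=[48] (size 1, min 48) -> median=47
Step 4: insert 42 -> lo=[20, 42] (size 2, max 42) hi=[47, 48] (size 2, min 47) -> median=44.5
Step 5: insert 14 -> lo=[14, 20, 42] (size 3, max 42) hi=[47, 48] (size 2, min 47) -> median=42
Step 6: insert 45 -> lo=[14, 20, 42] (size 3, max 42) hi=[45, 47, 48] (size 3, min 45) -> median=43.5
Step 7: insert 43 -> lo=[14, 20, 42, 43] (size 4, max 43) hi=[45, 47, 48] (size 3, min 45) -> median=43
Step 8: insert 19 -> lo=[14, 19, 20, 42] (size 4, max 42) hi=[43, 45, 47, 48] (size 4, min 43) -> median=42.5
Step 9: insert 12 -> lo=[12, 14, 19, 20, 42] (size 5, max 42) hi=[43, 45, 47, 48] (size 4, min 43) -> median=42
Step 10: insert 34 -> lo=[12, 14, 19, 20, 34] (size 5, max 34) hi=[42, 43, 45, 47, 48] (size 5, min 42) -> median=38
Step 11: insert 27 -> lo=[12, 14, 19, 20, 27, 34] (size 6, max 34) hi=[42, 43, 45, 47, 48] (size 5, min 42) -> median=34
Step 12: insert 47 -> lo=[12, 14, 19, 20, 27, 34] (size 6, max 34) hi=[42, 43, 45, 47, 47, 48] (size 6, min 42) -> median=38
Step 13: insert 46 -> lo=[12, 14, 19, 20, 27, 34, 42] (size 7, max 42) hi=[43, 45, 46, 47, 47, 48] (size 6, min 43) -> median=42
Step 14: insert 44 -> lo=[12, 14, 19, 20, 27, 34, 42] (size 7, max 42) hi=[43, 44, 45, 46, 47, 47, 48] (size 7, min 43) -> median=42.5
Step 15: insert 23 -> lo=[12, 14, 19, 20, 23, 27, 34, 42] (size 8, max 42) hi=[43, 44, 45, 46, 47, 47, 48] (size 7, min 43) -> median=42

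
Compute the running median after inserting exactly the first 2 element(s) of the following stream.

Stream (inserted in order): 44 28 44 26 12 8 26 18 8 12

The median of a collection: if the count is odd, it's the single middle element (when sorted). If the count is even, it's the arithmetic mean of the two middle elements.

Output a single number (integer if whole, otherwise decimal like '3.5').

Step 1: insert 44 -> lo=[44] (size 1, max 44) hi=[] (size 0) -> median=44
Step 2: insert 28 -> lo=[28] (size 1, max 28) hi=[44] (size 1, min 44) -> median=36

Answer: 36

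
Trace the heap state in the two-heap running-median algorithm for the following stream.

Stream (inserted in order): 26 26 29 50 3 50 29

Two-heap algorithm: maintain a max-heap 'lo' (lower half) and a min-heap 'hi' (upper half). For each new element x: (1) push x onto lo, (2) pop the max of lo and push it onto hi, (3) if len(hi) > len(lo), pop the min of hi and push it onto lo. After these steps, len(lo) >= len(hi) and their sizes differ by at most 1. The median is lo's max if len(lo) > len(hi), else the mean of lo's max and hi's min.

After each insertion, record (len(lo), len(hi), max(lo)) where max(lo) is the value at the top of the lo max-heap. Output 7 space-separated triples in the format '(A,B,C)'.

Answer: (1,0,26) (1,1,26) (2,1,26) (2,2,26) (3,2,26) (3,3,26) (4,3,29)

Derivation:
Step 1: insert 26 -> lo=[26] hi=[] -> (len(lo)=1, len(hi)=0, max(lo)=26)
Step 2: insert 26 -> lo=[26] hi=[26] -> (len(lo)=1, len(hi)=1, max(lo)=26)
Step 3: insert 29 -> lo=[26, 26] hi=[29] -> (len(lo)=2, len(hi)=1, max(lo)=26)
Step 4: insert 50 -> lo=[26, 26] hi=[29, 50] -> (len(lo)=2, len(hi)=2, max(lo)=26)
Step 5: insert 3 -> lo=[3, 26, 26] hi=[29, 50] -> (len(lo)=3, len(hi)=2, max(lo)=26)
Step 6: insert 50 -> lo=[3, 26, 26] hi=[29, 50, 50] -> (len(lo)=3, len(hi)=3, max(lo)=26)
Step 7: insert 29 -> lo=[3, 26, 26, 29] hi=[29, 50, 50] -> (len(lo)=4, len(hi)=3, max(lo)=29)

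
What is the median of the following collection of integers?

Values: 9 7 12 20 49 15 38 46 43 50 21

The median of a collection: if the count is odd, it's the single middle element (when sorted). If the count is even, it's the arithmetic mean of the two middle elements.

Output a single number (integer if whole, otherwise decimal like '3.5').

Step 1: insert 9 -> lo=[9] (size 1, max 9) hi=[] (size 0) -> median=9
Step 2: insert 7 -> lo=[7] (size 1, max 7) hi=[9] (size 1, min 9) -> median=8
Step 3: insert 12 -> lo=[7, 9] (size 2, max 9) hi=[12] (size 1, min 12) -> median=9
Step 4: insert 20 -> lo=[7, 9] (size 2, max 9) hi=[12, 20] (size 2, min 12) -> median=10.5
Step 5: insert 49 -> lo=[7, 9, 12] (size 3, max 12) hi=[20, 49] (size 2, min 20) -> median=12
Step 6: insert 15 -> lo=[7, 9, 12] (size 3, max 12) hi=[15, 20, 49] (size 3, min 15) -> median=13.5
Step 7: insert 38 -> lo=[7, 9, 12, 15] (size 4, max 15) hi=[20, 38, 49] (size 3, min 20) -> median=15
Step 8: insert 46 -> lo=[7, 9, 12, 15] (size 4, max 15) hi=[20, 38, 46, 49] (size 4, min 20) -> median=17.5
Step 9: insert 43 -> lo=[7, 9, 12, 15, 20] (size 5, max 20) hi=[38, 43, 46, 49] (size 4, min 38) -> median=20
Step 10: insert 50 -> lo=[7, 9, 12, 15, 20] (size 5, max 20) hi=[38, 43, 46, 49, 50] (size 5, min 38) -> median=29
Step 11: insert 21 -> lo=[7, 9, 12, 15, 20, 21] (size 6, max 21) hi=[38, 43, 46, 49, 50] (size 5, min 38) -> median=21

Answer: 21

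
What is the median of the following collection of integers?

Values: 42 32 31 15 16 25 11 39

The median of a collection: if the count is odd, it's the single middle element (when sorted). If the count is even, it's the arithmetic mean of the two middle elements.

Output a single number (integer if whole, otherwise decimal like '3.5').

Step 1: insert 42 -> lo=[42] (size 1, max 42) hi=[] (size 0) -> median=42
Step 2: insert 32 -> lo=[32] (size 1, max 32) hi=[42] (size 1, min 42) -> median=37
Step 3: insert 31 -> lo=[31, 32] (size 2, max 32) hi=[42] (size 1, min 42) -> median=32
Step 4: insert 15 -> lo=[15, 31] (size 2, max 31) hi=[32, 42] (size 2, min 32) -> median=31.5
Step 5: insert 16 -> lo=[15, 16, 31] (size 3, max 31) hi=[32, 42] (size 2, min 32) -> median=31
Step 6: insert 25 -> lo=[15, 16, 25] (size 3, max 25) hi=[31, 32, 42] (size 3, min 31) -> median=28
Step 7: insert 11 -> lo=[11, 15, 16, 25] (size 4, max 25) hi=[31, 32, 42] (size 3, min 31) -> median=25
Step 8: insert 39 -> lo=[11, 15, 16, 25] (size 4, max 25) hi=[31, 32, 39, 42] (size 4, min 31) -> median=28

Answer: 28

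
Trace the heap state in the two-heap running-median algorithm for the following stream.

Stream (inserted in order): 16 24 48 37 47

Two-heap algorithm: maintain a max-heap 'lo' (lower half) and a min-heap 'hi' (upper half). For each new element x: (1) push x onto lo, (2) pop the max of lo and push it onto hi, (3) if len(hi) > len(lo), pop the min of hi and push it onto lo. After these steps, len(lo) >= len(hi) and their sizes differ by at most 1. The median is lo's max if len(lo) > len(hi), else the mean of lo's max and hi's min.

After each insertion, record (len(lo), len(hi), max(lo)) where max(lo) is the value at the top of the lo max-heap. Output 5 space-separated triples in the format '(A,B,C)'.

Answer: (1,0,16) (1,1,16) (2,1,24) (2,2,24) (3,2,37)

Derivation:
Step 1: insert 16 -> lo=[16] hi=[] -> (len(lo)=1, len(hi)=0, max(lo)=16)
Step 2: insert 24 -> lo=[16] hi=[24] -> (len(lo)=1, len(hi)=1, max(lo)=16)
Step 3: insert 48 -> lo=[16, 24] hi=[48] -> (len(lo)=2, len(hi)=1, max(lo)=24)
Step 4: insert 37 -> lo=[16, 24] hi=[37, 48] -> (len(lo)=2, len(hi)=2, max(lo)=24)
Step 5: insert 47 -> lo=[16, 24, 37] hi=[47, 48] -> (len(lo)=3, len(hi)=2, max(lo)=37)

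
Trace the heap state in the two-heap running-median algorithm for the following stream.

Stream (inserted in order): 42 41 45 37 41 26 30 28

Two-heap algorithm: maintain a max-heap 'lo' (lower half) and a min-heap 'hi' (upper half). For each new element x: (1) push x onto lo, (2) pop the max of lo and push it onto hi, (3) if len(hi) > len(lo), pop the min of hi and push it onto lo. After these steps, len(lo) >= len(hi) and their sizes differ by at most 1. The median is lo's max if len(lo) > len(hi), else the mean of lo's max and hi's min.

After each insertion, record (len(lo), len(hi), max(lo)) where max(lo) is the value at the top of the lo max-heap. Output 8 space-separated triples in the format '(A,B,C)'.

Answer: (1,0,42) (1,1,41) (2,1,42) (2,2,41) (3,2,41) (3,3,41) (4,3,41) (4,4,37)

Derivation:
Step 1: insert 42 -> lo=[42] hi=[] -> (len(lo)=1, len(hi)=0, max(lo)=42)
Step 2: insert 41 -> lo=[41] hi=[42] -> (len(lo)=1, len(hi)=1, max(lo)=41)
Step 3: insert 45 -> lo=[41, 42] hi=[45] -> (len(lo)=2, len(hi)=1, max(lo)=42)
Step 4: insert 37 -> lo=[37, 41] hi=[42, 45] -> (len(lo)=2, len(hi)=2, max(lo)=41)
Step 5: insert 41 -> lo=[37, 41, 41] hi=[42, 45] -> (len(lo)=3, len(hi)=2, max(lo)=41)
Step 6: insert 26 -> lo=[26, 37, 41] hi=[41, 42, 45] -> (len(lo)=3, len(hi)=3, max(lo)=41)
Step 7: insert 30 -> lo=[26, 30, 37, 41] hi=[41, 42, 45] -> (len(lo)=4, len(hi)=3, max(lo)=41)
Step 8: insert 28 -> lo=[26, 28, 30, 37] hi=[41, 41, 42, 45] -> (len(lo)=4, len(hi)=4, max(lo)=37)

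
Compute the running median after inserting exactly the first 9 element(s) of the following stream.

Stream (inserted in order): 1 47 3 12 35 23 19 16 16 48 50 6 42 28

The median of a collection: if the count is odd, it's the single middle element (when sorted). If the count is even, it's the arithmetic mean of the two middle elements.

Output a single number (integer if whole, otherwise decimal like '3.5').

Answer: 16

Derivation:
Step 1: insert 1 -> lo=[1] (size 1, max 1) hi=[] (size 0) -> median=1
Step 2: insert 47 -> lo=[1] (size 1, max 1) hi=[47] (size 1, min 47) -> median=24
Step 3: insert 3 -> lo=[1, 3] (size 2, max 3) hi=[47] (size 1, min 47) -> median=3
Step 4: insert 12 -> lo=[1, 3] (size 2, max 3) hi=[12, 47] (size 2, min 12) -> median=7.5
Step 5: insert 35 -> lo=[1, 3, 12] (size 3, max 12) hi=[35, 47] (size 2, min 35) -> median=12
Step 6: insert 23 -> lo=[1, 3, 12] (size 3, max 12) hi=[23, 35, 47] (size 3, min 23) -> median=17.5
Step 7: insert 19 -> lo=[1, 3, 12, 19] (size 4, max 19) hi=[23, 35, 47] (size 3, min 23) -> median=19
Step 8: insert 16 -> lo=[1, 3, 12, 16] (size 4, max 16) hi=[19, 23, 35, 47] (size 4, min 19) -> median=17.5
Step 9: insert 16 -> lo=[1, 3, 12, 16, 16] (size 5, max 16) hi=[19, 23, 35, 47] (size 4, min 19) -> median=16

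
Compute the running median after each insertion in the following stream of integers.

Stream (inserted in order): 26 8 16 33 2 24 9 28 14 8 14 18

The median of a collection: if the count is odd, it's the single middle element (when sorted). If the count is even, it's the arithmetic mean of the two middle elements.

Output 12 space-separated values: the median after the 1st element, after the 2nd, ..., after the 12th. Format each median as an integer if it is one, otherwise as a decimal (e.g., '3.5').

Answer: 26 17 16 21 16 20 16 20 16 15 14 15

Derivation:
Step 1: insert 26 -> lo=[26] (size 1, max 26) hi=[] (size 0) -> median=26
Step 2: insert 8 -> lo=[8] (size 1, max 8) hi=[26] (size 1, min 26) -> median=17
Step 3: insert 16 -> lo=[8, 16] (size 2, max 16) hi=[26] (size 1, min 26) -> median=16
Step 4: insert 33 -> lo=[8, 16] (size 2, max 16) hi=[26, 33] (size 2, min 26) -> median=21
Step 5: insert 2 -> lo=[2, 8, 16] (size 3, max 16) hi=[26, 33] (size 2, min 26) -> median=16
Step 6: insert 24 -> lo=[2, 8, 16] (size 3, max 16) hi=[24, 26, 33] (size 3, min 24) -> median=20
Step 7: insert 9 -> lo=[2, 8, 9, 16] (size 4, max 16) hi=[24, 26, 33] (size 3, min 24) -> median=16
Step 8: insert 28 -> lo=[2, 8, 9, 16] (size 4, max 16) hi=[24, 26, 28, 33] (size 4, min 24) -> median=20
Step 9: insert 14 -> lo=[2, 8, 9, 14, 16] (size 5, max 16) hi=[24, 26, 28, 33] (size 4, min 24) -> median=16
Step 10: insert 8 -> lo=[2, 8, 8, 9, 14] (size 5, max 14) hi=[16, 24, 26, 28, 33] (size 5, min 16) -> median=15
Step 11: insert 14 -> lo=[2, 8, 8, 9, 14, 14] (size 6, max 14) hi=[16, 24, 26, 28, 33] (size 5, min 16) -> median=14
Step 12: insert 18 -> lo=[2, 8, 8, 9, 14, 14] (size 6, max 14) hi=[16, 18, 24, 26, 28, 33] (size 6, min 16) -> median=15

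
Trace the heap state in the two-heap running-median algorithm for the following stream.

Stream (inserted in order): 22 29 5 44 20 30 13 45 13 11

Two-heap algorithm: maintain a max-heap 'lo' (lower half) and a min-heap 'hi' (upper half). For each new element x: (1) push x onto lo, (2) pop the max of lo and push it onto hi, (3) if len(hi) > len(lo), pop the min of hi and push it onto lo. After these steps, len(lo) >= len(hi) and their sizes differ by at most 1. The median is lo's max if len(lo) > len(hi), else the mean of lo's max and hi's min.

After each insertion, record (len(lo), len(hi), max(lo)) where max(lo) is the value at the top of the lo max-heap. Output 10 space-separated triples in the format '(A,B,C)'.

Answer: (1,0,22) (1,1,22) (2,1,22) (2,2,22) (3,2,22) (3,3,22) (4,3,22) (4,4,22) (5,4,22) (5,5,20)

Derivation:
Step 1: insert 22 -> lo=[22] hi=[] -> (len(lo)=1, len(hi)=0, max(lo)=22)
Step 2: insert 29 -> lo=[22] hi=[29] -> (len(lo)=1, len(hi)=1, max(lo)=22)
Step 3: insert 5 -> lo=[5, 22] hi=[29] -> (len(lo)=2, len(hi)=1, max(lo)=22)
Step 4: insert 44 -> lo=[5, 22] hi=[29, 44] -> (len(lo)=2, len(hi)=2, max(lo)=22)
Step 5: insert 20 -> lo=[5, 20, 22] hi=[29, 44] -> (len(lo)=3, len(hi)=2, max(lo)=22)
Step 6: insert 30 -> lo=[5, 20, 22] hi=[29, 30, 44] -> (len(lo)=3, len(hi)=3, max(lo)=22)
Step 7: insert 13 -> lo=[5, 13, 20, 22] hi=[29, 30, 44] -> (len(lo)=4, len(hi)=3, max(lo)=22)
Step 8: insert 45 -> lo=[5, 13, 20, 22] hi=[29, 30, 44, 45] -> (len(lo)=4, len(hi)=4, max(lo)=22)
Step 9: insert 13 -> lo=[5, 13, 13, 20, 22] hi=[29, 30, 44, 45] -> (len(lo)=5, len(hi)=4, max(lo)=22)
Step 10: insert 11 -> lo=[5, 11, 13, 13, 20] hi=[22, 29, 30, 44, 45] -> (len(lo)=5, len(hi)=5, max(lo)=20)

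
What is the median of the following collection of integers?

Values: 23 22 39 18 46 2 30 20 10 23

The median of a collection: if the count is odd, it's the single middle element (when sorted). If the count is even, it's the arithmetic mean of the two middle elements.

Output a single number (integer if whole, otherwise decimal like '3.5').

Answer: 22.5

Derivation:
Step 1: insert 23 -> lo=[23] (size 1, max 23) hi=[] (size 0) -> median=23
Step 2: insert 22 -> lo=[22] (size 1, max 22) hi=[23] (size 1, min 23) -> median=22.5
Step 3: insert 39 -> lo=[22, 23] (size 2, max 23) hi=[39] (size 1, min 39) -> median=23
Step 4: insert 18 -> lo=[18, 22] (size 2, max 22) hi=[23, 39] (size 2, min 23) -> median=22.5
Step 5: insert 46 -> lo=[18, 22, 23] (size 3, max 23) hi=[39, 46] (size 2, min 39) -> median=23
Step 6: insert 2 -> lo=[2, 18, 22] (size 3, max 22) hi=[23, 39, 46] (size 3, min 23) -> median=22.5
Step 7: insert 30 -> lo=[2, 18, 22, 23] (size 4, max 23) hi=[30, 39, 46] (size 3, min 30) -> median=23
Step 8: insert 20 -> lo=[2, 18, 20, 22] (size 4, max 22) hi=[23, 30, 39, 46] (size 4, min 23) -> median=22.5
Step 9: insert 10 -> lo=[2, 10, 18, 20, 22] (size 5, max 22) hi=[23, 30, 39, 46] (size 4, min 23) -> median=22
Step 10: insert 23 -> lo=[2, 10, 18, 20, 22] (size 5, max 22) hi=[23, 23, 30, 39, 46] (size 5, min 23) -> median=22.5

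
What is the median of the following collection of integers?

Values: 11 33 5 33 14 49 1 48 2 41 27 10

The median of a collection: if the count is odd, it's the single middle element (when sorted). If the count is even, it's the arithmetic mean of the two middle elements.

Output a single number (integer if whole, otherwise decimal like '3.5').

Step 1: insert 11 -> lo=[11] (size 1, max 11) hi=[] (size 0) -> median=11
Step 2: insert 33 -> lo=[11] (size 1, max 11) hi=[33] (size 1, min 33) -> median=22
Step 3: insert 5 -> lo=[5, 11] (size 2, max 11) hi=[33] (size 1, min 33) -> median=11
Step 4: insert 33 -> lo=[5, 11] (size 2, max 11) hi=[33, 33] (size 2, min 33) -> median=22
Step 5: insert 14 -> lo=[5, 11, 14] (size 3, max 14) hi=[33, 33] (size 2, min 33) -> median=14
Step 6: insert 49 -> lo=[5, 11, 14] (size 3, max 14) hi=[33, 33, 49] (size 3, min 33) -> median=23.5
Step 7: insert 1 -> lo=[1, 5, 11, 14] (size 4, max 14) hi=[33, 33, 49] (size 3, min 33) -> median=14
Step 8: insert 48 -> lo=[1, 5, 11, 14] (size 4, max 14) hi=[33, 33, 48, 49] (size 4, min 33) -> median=23.5
Step 9: insert 2 -> lo=[1, 2, 5, 11, 14] (size 5, max 14) hi=[33, 33, 48, 49] (size 4, min 33) -> median=14
Step 10: insert 41 -> lo=[1, 2, 5, 11, 14] (size 5, max 14) hi=[33, 33, 41, 48, 49] (size 5, min 33) -> median=23.5
Step 11: insert 27 -> lo=[1, 2, 5, 11, 14, 27] (size 6, max 27) hi=[33, 33, 41, 48, 49] (size 5, min 33) -> median=27
Step 12: insert 10 -> lo=[1, 2, 5, 10, 11, 14] (size 6, max 14) hi=[27, 33, 33, 41, 48, 49] (size 6, min 27) -> median=20.5

Answer: 20.5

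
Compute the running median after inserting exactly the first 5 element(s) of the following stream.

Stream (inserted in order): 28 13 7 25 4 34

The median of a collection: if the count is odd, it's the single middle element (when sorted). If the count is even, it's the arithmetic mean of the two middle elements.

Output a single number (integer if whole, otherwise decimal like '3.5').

Answer: 13

Derivation:
Step 1: insert 28 -> lo=[28] (size 1, max 28) hi=[] (size 0) -> median=28
Step 2: insert 13 -> lo=[13] (size 1, max 13) hi=[28] (size 1, min 28) -> median=20.5
Step 3: insert 7 -> lo=[7, 13] (size 2, max 13) hi=[28] (size 1, min 28) -> median=13
Step 4: insert 25 -> lo=[7, 13] (size 2, max 13) hi=[25, 28] (size 2, min 25) -> median=19
Step 5: insert 4 -> lo=[4, 7, 13] (size 3, max 13) hi=[25, 28] (size 2, min 25) -> median=13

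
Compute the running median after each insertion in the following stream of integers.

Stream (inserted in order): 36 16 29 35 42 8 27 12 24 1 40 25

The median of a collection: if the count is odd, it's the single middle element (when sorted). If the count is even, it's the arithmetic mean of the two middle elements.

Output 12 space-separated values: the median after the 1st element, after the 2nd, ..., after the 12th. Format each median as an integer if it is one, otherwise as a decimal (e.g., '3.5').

Answer: 36 26 29 32 35 32 29 28 27 25.5 27 26

Derivation:
Step 1: insert 36 -> lo=[36] (size 1, max 36) hi=[] (size 0) -> median=36
Step 2: insert 16 -> lo=[16] (size 1, max 16) hi=[36] (size 1, min 36) -> median=26
Step 3: insert 29 -> lo=[16, 29] (size 2, max 29) hi=[36] (size 1, min 36) -> median=29
Step 4: insert 35 -> lo=[16, 29] (size 2, max 29) hi=[35, 36] (size 2, min 35) -> median=32
Step 5: insert 42 -> lo=[16, 29, 35] (size 3, max 35) hi=[36, 42] (size 2, min 36) -> median=35
Step 6: insert 8 -> lo=[8, 16, 29] (size 3, max 29) hi=[35, 36, 42] (size 3, min 35) -> median=32
Step 7: insert 27 -> lo=[8, 16, 27, 29] (size 4, max 29) hi=[35, 36, 42] (size 3, min 35) -> median=29
Step 8: insert 12 -> lo=[8, 12, 16, 27] (size 4, max 27) hi=[29, 35, 36, 42] (size 4, min 29) -> median=28
Step 9: insert 24 -> lo=[8, 12, 16, 24, 27] (size 5, max 27) hi=[29, 35, 36, 42] (size 4, min 29) -> median=27
Step 10: insert 1 -> lo=[1, 8, 12, 16, 24] (size 5, max 24) hi=[27, 29, 35, 36, 42] (size 5, min 27) -> median=25.5
Step 11: insert 40 -> lo=[1, 8, 12, 16, 24, 27] (size 6, max 27) hi=[29, 35, 36, 40, 42] (size 5, min 29) -> median=27
Step 12: insert 25 -> lo=[1, 8, 12, 16, 24, 25] (size 6, max 25) hi=[27, 29, 35, 36, 40, 42] (size 6, min 27) -> median=26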